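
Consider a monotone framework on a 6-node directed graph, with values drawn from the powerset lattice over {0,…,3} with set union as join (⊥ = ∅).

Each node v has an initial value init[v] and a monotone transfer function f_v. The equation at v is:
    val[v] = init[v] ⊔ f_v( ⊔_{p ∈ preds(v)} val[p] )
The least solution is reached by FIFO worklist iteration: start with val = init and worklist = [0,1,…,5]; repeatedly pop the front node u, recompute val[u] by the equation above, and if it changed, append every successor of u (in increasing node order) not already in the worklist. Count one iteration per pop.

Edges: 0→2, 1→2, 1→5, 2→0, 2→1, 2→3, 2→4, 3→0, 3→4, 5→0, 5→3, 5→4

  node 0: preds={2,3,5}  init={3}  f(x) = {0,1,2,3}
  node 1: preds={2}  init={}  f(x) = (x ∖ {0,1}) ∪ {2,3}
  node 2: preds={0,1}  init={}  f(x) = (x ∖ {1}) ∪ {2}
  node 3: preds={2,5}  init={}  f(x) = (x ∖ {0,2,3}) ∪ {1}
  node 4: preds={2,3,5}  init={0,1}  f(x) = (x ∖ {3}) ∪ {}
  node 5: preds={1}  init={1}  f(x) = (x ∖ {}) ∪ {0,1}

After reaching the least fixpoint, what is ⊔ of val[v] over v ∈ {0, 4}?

Worklist (10 pops):
  #1 pop 0: in={1} → {0,1,2,3} (was {3}); enqueue []
  #2 pop 1: in={} → {2,3} (was {}); enqueue []
  #3 pop 2: in={0,1,2,3} → {0,2,3} (was {}); enqueue [0,1]
  #4 pop 3: in={0,1,2,3} → {1} (was {}); enqueue []
  #5 pop 4: in={0,1,2,3} → {0,1,2} (was {0,1}); enqueue []
  #6 pop 5: in={2,3} → {0,1,2,3} (was {1}); enqueue [3,4]
  #7 pop 0: in={0,1,2,3} → {0,1,2,3} (no change)
  #8 pop 1: in={0,2,3} → {2,3} (no change)
  #9 pop 3: in={0,1,2,3} → {1} (no change)
  #10 pop 4: in={0,1,2,3} → {0,1,2} (no change)

Fixpoint:
  val[0] = {0,1,2,3}
  val[1] = {2,3}
  val[2] = {0,2,3}
  val[3] = {1}
  val[4] = {0,1,2}
  val[5] = {0,1,2,3}

{0,1,2,3}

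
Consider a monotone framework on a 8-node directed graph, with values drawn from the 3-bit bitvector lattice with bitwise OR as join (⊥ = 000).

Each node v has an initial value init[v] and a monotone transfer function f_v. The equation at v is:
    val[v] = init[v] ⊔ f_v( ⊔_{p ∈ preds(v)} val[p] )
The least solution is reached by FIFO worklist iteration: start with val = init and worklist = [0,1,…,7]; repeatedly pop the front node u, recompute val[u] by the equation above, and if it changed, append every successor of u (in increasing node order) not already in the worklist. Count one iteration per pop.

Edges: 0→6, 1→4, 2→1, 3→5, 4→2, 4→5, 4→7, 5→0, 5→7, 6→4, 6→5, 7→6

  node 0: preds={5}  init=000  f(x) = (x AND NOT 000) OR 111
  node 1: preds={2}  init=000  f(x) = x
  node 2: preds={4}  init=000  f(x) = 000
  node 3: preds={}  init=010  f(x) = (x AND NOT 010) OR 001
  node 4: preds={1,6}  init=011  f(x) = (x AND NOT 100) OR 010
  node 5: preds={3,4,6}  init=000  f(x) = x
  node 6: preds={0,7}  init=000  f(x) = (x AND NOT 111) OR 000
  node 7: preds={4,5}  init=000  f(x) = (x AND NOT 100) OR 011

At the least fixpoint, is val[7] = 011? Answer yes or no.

yes

Iteration log — 10 steps:
  step 1. node 0  ⊔preds=000  new=111  old=000  +wl: 
  step 2. node 1  ⊔preds=000  new=000  stable
  step 3. node 2  ⊔preds=011  new=000  stable
  step 4. node 3  ⊔preds=000  new=011  old=010  +wl: 
  step 5. node 4  ⊔preds=000  new=011  stable
  step 6. node 5  ⊔preds=011  new=011  old=000  +wl: 0
  step 7. node 6  ⊔preds=111  new=000  stable
  step 8. node 7  ⊔preds=011  new=011  old=000  +wl: 6
  step 9. node 0  ⊔preds=011  new=111  stable
  step 10. node 6  ⊔preds=111  new=000  stable

Least fixpoint reached:
  node 0: 111
  node 1: 000
  node 2: 000
  node 3: 011
  node 4: 011
  node 5: 011
  node 6: 000
  node 7: 011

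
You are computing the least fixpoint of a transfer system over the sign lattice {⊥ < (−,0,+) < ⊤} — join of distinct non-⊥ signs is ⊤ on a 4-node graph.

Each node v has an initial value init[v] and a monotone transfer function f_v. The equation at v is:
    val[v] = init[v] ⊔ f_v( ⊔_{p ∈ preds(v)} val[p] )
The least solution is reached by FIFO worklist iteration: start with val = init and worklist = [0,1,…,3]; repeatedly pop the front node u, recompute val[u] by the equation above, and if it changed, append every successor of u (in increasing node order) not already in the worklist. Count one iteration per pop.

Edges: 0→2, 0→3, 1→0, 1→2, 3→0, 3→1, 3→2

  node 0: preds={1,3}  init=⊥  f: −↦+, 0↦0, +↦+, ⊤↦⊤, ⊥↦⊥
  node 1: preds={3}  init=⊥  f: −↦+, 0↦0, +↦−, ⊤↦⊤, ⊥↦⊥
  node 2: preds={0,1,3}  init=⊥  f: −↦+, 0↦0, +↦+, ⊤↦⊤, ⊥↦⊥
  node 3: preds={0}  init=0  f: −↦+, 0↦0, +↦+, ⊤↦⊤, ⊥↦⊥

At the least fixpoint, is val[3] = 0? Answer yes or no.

Trace (5 dequeues):
  [1] u=0 | in 0 | out 0 | prev ⊥ | push {}
  [2] u=1 | in 0 | out 0 | prev ⊥ | push {0}
  [3] u=2 | in 0 | out 0 | prev ⊥ | push {}
  [4] u=3 | in 0 | out 0 | ==
  [5] u=0 | in 0 | out 0 | ==

Converged values:
  [0] 0
  [1] 0
  [2] 0
  [3] 0

yes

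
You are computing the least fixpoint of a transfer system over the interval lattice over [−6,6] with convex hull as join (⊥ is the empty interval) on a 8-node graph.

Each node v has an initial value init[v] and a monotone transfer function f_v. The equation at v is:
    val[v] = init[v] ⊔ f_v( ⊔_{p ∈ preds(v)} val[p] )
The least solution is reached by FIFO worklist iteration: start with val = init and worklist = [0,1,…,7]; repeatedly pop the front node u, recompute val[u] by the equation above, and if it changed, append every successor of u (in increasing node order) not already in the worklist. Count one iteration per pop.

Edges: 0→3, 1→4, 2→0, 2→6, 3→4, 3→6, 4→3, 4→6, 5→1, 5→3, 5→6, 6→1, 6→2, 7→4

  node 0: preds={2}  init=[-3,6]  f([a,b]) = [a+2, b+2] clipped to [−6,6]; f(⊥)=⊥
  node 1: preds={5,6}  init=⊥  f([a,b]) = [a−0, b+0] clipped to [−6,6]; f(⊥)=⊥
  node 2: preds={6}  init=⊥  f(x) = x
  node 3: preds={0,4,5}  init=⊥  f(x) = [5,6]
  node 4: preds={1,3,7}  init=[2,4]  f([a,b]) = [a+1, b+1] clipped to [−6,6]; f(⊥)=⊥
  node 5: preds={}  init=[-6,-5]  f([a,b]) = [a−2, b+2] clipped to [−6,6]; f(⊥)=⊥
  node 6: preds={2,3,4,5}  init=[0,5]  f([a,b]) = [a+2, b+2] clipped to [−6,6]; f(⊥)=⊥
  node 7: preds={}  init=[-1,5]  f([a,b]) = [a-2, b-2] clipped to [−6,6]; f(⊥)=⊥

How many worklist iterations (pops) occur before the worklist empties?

15

Trace (15 dequeues):
  [1] u=0 | in ⊥ | out [-3,6] | ==
  [2] u=1 | in [-6,5] | out [-6,5] | prev ⊥ | push {}
  [3] u=2 | in [0,5] | out [0,5] | prev ⊥ | push {0}
  [4] u=3 | in [-6,6] | out [5,6] | prev ⊥ | push {}
  [5] u=4 | in [-6,6] | out [-5,6] | prev [2,4] | push {3}
  [6] u=5 | in ⊥ | out [-6,-5] | ==
  [7] u=6 | in [-6,6] | out [-4,6] | prev [0,5] | push {1,2}
  [8] u=7 | in ⊥ | out [-1,5] | ==
  [9] u=0 | in [0,5] | out [-3,6] | ==
  [10] u=3 | in [-6,6] | out [5,6] | ==
  [11] u=1 | in [-6,6] | out [-6,6] | prev [-6,5] | push {4}
  [12] u=2 | in [-4,6] | out [-4,6] | prev [0,5] | push {0,6}
  [13] u=4 | in [-6,6] | out [-5,6] | ==
  [14] u=0 | in [-4,6] | out [-3,6] | ==
  [15] u=6 | in [-6,6] | out [-4,6] | ==

Converged values:
  [0] [-3,6]
  [1] [-6,6]
  [2] [-4,6]
  [3] [5,6]
  [4] [-5,6]
  [5] [-6,-5]
  [6] [-4,6]
  [7] [-1,5]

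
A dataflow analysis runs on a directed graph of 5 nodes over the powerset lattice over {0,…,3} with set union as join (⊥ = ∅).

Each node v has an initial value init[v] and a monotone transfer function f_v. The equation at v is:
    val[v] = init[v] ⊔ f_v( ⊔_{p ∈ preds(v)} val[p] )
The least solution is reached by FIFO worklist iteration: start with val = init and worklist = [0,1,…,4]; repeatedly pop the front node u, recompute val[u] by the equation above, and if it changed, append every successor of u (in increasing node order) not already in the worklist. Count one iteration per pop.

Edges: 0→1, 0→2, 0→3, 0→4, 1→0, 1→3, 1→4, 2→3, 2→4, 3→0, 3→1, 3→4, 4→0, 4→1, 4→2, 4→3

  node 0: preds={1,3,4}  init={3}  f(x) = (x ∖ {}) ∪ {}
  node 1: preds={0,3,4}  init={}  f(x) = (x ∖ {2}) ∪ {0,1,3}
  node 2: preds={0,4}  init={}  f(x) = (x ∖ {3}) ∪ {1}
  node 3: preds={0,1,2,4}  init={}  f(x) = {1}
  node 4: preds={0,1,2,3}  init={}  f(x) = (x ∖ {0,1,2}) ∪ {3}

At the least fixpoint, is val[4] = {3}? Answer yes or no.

Trace (10 dequeues):
  [1] u=0 | in {} | out {3} | ==
  [2] u=1 | in {3} | out {0,1,3} | prev {} | push {0}
  [3] u=2 | in {3} | out {1} | prev {} | push {}
  [4] u=3 | in {0,1,3} | out {1} | prev {} | push {1}
  [5] u=4 | in {0,1,3} | out {3} | prev {} | push {2,3}
  [6] u=0 | in {0,1,3} | out {0,1,3} | prev {3} | push {4}
  [7] u=1 | in {0,1,3} | out {0,1,3} | ==
  [8] u=2 | in {0,1,3} | out {0,1} | prev {1} | push {}
  [9] u=3 | in {0,1,3} | out {1} | ==
  [10] u=4 | in {0,1,3} | out {3} | ==

Converged values:
  [0] {0,1,3}
  [1] {0,1,3}
  [2] {0,1}
  [3] {1}
  [4] {3}

yes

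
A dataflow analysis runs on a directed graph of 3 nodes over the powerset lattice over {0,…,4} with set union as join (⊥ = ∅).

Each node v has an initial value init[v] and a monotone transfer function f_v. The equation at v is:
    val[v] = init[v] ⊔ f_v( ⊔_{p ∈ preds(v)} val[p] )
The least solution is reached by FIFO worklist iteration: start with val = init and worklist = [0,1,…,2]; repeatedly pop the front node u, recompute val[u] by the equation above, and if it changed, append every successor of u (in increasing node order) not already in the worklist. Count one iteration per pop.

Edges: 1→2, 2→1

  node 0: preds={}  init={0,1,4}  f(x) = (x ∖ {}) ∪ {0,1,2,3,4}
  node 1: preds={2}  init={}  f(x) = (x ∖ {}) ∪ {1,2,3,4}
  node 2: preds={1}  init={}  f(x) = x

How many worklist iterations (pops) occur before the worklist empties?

Worklist (4 pops):
  #1 pop 0: in={} → {0,1,2,3,4} (was {0,1,4}); enqueue []
  #2 pop 1: in={} → {1,2,3,4} (was {}); enqueue []
  #3 pop 2: in={1,2,3,4} → {1,2,3,4} (was {}); enqueue [1]
  #4 pop 1: in={1,2,3,4} → {1,2,3,4} (no change)

Fixpoint:
  val[0] = {0,1,2,3,4}
  val[1] = {1,2,3,4}
  val[2] = {1,2,3,4}

4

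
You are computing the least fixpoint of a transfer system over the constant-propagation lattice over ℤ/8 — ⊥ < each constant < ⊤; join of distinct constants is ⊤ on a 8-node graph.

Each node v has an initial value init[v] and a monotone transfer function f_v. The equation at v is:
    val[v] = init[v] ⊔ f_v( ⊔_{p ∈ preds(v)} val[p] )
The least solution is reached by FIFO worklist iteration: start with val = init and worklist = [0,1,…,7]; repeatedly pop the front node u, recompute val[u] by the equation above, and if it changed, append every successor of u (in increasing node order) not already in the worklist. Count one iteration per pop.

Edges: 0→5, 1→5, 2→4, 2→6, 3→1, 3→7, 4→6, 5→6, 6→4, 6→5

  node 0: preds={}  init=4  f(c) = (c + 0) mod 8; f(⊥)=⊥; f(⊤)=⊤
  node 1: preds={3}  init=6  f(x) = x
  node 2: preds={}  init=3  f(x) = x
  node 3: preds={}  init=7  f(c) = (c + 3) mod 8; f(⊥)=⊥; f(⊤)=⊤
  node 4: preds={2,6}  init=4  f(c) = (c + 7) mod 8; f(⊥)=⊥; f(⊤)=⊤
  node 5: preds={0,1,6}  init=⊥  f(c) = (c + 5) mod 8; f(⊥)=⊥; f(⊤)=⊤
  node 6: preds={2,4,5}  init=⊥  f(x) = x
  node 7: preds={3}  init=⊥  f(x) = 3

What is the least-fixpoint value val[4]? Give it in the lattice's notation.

⊤

Iteration log — 10 steps:
  step 1. node 0  ⊔preds=⊥  new=4  stable
  step 2. node 1  ⊔preds=7  new=⊤  old=6  +wl: 
  step 3. node 2  ⊔preds=⊥  new=3  stable
  step 4. node 3  ⊔preds=⊥  new=7  stable
  step 5. node 4  ⊔preds=3  new=⊤  old=4  +wl: 
  step 6. node 5  ⊔preds=⊤  new=⊤  old=⊥  +wl: 
  step 7. node 6  ⊔preds=⊤  new=⊤  old=⊥  +wl: 4,5
  step 8. node 7  ⊔preds=7  new=3  old=⊥  +wl: 
  step 9. node 4  ⊔preds=⊤  new=⊤  stable
  step 10. node 5  ⊔preds=⊤  new=⊤  stable

Least fixpoint reached:
  node 0: 4
  node 1: ⊤
  node 2: 3
  node 3: 7
  node 4: ⊤
  node 5: ⊤
  node 6: ⊤
  node 7: 3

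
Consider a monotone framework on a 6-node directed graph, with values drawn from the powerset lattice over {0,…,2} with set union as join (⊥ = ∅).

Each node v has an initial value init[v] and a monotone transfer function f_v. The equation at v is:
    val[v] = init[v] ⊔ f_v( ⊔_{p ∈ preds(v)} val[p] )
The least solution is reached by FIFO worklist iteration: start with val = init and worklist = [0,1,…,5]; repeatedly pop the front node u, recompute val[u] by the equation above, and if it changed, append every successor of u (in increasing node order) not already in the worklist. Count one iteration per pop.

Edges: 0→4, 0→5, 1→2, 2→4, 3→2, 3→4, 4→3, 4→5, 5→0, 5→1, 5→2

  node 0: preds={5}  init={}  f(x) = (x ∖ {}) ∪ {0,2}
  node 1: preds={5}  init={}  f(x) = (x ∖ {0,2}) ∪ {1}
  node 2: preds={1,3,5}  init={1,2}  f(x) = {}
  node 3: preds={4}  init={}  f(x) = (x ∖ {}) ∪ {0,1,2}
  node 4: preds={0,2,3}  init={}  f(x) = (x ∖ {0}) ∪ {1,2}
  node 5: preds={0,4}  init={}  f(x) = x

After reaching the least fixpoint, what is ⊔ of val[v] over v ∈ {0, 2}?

Trace (12 dequeues):
  [1] u=0 | in {} | out {0,2} | prev {} | push {}
  [2] u=1 | in {} | out {1} | prev {} | push {}
  [3] u=2 | in {1} | out {1,2} | ==
  [4] u=3 | in {} | out {0,1,2} | prev {} | push {2}
  [5] u=4 | in {0,1,2} | out {1,2} | prev {} | push {3}
  [6] u=5 | in {0,1,2} | out {0,1,2} | prev {} | push {0,1}
  [7] u=2 | in {0,1,2} | out {1,2} | ==
  [8] u=3 | in {1,2} | out {0,1,2} | ==
  [9] u=0 | in {0,1,2} | out {0,1,2} | prev {0,2} | push {4,5}
  [10] u=1 | in {0,1,2} | out {1} | ==
  [11] u=4 | in {0,1,2} | out {1,2} | ==
  [12] u=5 | in {0,1,2} | out {0,1,2} | ==

Converged values:
  [0] {0,1,2}
  [1] {1}
  [2] {1,2}
  [3] {0,1,2}
  [4] {1,2}
  [5] {0,1,2}

{0,1,2}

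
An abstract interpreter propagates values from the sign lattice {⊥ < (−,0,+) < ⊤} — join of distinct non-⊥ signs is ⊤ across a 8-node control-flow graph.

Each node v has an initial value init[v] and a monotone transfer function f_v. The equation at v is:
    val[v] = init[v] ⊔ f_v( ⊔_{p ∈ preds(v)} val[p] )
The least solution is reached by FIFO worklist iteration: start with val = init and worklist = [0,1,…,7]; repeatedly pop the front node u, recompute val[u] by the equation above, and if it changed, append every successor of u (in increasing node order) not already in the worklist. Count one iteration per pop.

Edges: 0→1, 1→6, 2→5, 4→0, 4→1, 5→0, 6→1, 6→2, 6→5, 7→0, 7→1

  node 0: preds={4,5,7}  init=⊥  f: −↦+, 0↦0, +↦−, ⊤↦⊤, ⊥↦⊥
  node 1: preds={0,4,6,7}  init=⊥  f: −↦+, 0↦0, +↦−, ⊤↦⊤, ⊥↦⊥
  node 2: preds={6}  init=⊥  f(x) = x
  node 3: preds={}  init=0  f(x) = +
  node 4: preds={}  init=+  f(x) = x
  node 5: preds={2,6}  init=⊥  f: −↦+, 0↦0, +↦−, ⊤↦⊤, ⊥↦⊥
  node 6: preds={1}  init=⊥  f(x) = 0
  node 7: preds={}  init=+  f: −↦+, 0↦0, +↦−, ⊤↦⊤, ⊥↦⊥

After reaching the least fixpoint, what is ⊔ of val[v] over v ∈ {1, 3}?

⊤

Worklist (13 pops):
  #1 pop 0: in=+ → − (was ⊥); enqueue []
  #2 pop 1: in=⊤ → ⊤ (was ⊥); enqueue []
  #3 pop 2: in=⊥ → ⊥ (no change)
  #4 pop 3: in=⊥ → ⊤ (was 0); enqueue []
  #5 pop 4: in=⊥ → + (no change)
  #6 pop 5: in=⊥ → ⊥ (no change)
  #7 pop 6: in=⊤ → 0 (was ⊥); enqueue [1,2,5]
  #8 pop 7: in=⊥ → + (no change)
  #9 pop 1: in=⊤ → ⊤ (no change)
  #10 pop 2: in=0 → 0 (was ⊥); enqueue []
  #11 pop 5: in=0 → 0 (was ⊥); enqueue [0]
  #12 pop 0: in=⊤ → ⊤ (was −); enqueue [1]
  #13 pop 1: in=⊤ → ⊤ (no change)

Fixpoint:
  val[0] = ⊤
  val[1] = ⊤
  val[2] = 0
  val[3] = ⊤
  val[4] = +
  val[5] = 0
  val[6] = 0
  val[7] = +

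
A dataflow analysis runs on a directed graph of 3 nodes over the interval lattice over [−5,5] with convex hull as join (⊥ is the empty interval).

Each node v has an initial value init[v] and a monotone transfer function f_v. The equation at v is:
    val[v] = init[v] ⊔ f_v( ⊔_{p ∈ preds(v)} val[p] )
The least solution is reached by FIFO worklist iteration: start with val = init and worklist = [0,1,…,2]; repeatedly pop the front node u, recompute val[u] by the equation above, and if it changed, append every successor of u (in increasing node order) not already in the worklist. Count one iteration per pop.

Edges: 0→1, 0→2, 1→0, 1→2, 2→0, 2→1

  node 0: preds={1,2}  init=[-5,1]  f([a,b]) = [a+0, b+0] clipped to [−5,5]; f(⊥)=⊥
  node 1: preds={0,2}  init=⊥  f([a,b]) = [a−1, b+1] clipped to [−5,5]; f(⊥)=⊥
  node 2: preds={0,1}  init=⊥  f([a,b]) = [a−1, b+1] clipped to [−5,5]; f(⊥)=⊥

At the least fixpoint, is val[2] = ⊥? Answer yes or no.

no

Iteration log — 10 steps:
  step 1. node 0  ⊔preds=⊥  new=[-5,1]  stable
  step 2. node 1  ⊔preds=[-5,1]  new=[-5,2]  old=⊥  +wl: 0
  step 3. node 2  ⊔preds=[-5,2]  new=[-5,3]  old=⊥  +wl: 1
  step 4. node 0  ⊔preds=[-5,3]  new=[-5,3]  old=[-5,1]  +wl: 2
  step 5. node 1  ⊔preds=[-5,3]  new=[-5,4]  old=[-5,2]  +wl: 0
  step 6. node 2  ⊔preds=[-5,4]  new=[-5,5]  old=[-5,3]  +wl: 1
  step 7. node 0  ⊔preds=[-5,5]  new=[-5,5]  old=[-5,3]  +wl: 2
  step 8. node 1  ⊔preds=[-5,5]  new=[-5,5]  old=[-5,4]  +wl: 0
  step 9. node 2  ⊔preds=[-5,5]  new=[-5,5]  stable
  step 10. node 0  ⊔preds=[-5,5]  new=[-5,5]  stable

Least fixpoint reached:
  node 0: [-5,5]
  node 1: [-5,5]
  node 2: [-5,5]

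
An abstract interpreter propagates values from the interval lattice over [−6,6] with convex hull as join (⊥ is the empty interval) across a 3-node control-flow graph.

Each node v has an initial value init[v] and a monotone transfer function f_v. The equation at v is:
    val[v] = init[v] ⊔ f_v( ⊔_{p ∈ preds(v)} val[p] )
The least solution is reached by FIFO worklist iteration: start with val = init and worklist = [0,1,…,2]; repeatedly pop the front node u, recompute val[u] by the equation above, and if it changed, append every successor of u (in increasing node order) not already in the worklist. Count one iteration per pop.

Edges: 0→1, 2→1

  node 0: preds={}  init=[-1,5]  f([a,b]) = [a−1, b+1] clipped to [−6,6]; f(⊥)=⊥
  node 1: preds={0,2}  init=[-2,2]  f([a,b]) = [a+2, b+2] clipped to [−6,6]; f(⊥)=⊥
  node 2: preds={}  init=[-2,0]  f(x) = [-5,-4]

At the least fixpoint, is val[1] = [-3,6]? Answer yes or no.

yes

Trace (4 dequeues):
  [1] u=0 | in ⊥ | out [-1,5] | ==
  [2] u=1 | in [-2,5] | out [-2,6] | prev [-2,2] | push {}
  [3] u=2 | in ⊥ | out [-5,0] | prev [-2,0] | push {1}
  [4] u=1 | in [-5,5] | out [-3,6] | prev [-2,6] | push {}

Converged values:
  [0] [-1,5]
  [1] [-3,6]
  [2] [-5,0]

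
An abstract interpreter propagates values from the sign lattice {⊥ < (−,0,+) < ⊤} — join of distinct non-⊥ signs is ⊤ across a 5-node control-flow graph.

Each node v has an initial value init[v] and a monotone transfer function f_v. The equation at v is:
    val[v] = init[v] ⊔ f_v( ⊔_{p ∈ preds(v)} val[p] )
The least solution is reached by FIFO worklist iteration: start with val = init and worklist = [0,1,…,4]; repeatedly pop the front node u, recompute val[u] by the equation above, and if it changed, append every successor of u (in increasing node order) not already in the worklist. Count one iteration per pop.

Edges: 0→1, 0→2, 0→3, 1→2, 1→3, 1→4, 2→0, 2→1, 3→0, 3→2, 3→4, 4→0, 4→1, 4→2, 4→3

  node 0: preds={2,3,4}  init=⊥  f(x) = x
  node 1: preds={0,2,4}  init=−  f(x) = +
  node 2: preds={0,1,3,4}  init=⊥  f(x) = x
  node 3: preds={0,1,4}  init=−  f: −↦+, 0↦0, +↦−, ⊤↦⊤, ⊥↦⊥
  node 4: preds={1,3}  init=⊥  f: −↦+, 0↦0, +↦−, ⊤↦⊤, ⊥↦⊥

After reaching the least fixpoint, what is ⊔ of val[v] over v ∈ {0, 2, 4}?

Trace (9 dequeues):
  [1] u=0 | in − | out − | prev ⊥ | push {}
  [2] u=1 | in − | out ⊤ | prev − | push {}
  [3] u=2 | in ⊤ | out ⊤ | prev ⊥ | push {0,1}
  [4] u=3 | in ⊤ | out ⊤ | prev − | push {2}
  [5] u=4 | in ⊤ | out ⊤ | prev ⊥ | push {3}
  [6] u=0 | in ⊤ | out ⊤ | prev − | push {}
  [7] u=1 | in ⊤ | out ⊤ | ==
  [8] u=2 | in ⊤ | out ⊤ | ==
  [9] u=3 | in ⊤ | out ⊤ | ==

Converged values:
  [0] ⊤
  [1] ⊤
  [2] ⊤
  [3] ⊤
  [4] ⊤

⊤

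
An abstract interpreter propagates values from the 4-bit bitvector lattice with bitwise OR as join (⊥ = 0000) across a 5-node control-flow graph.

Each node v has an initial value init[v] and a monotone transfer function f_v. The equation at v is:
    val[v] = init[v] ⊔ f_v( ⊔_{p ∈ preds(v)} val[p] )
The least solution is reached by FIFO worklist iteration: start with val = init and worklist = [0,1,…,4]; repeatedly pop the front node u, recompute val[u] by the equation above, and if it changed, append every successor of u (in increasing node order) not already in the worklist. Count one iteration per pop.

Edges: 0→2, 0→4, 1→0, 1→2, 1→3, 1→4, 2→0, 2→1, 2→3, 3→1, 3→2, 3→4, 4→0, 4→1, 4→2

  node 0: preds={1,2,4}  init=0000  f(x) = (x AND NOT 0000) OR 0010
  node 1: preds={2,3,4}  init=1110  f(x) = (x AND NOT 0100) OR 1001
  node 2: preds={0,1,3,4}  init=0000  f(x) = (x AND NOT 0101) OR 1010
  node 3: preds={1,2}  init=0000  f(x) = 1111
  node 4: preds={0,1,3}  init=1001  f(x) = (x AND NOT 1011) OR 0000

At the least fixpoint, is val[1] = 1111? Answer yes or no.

Worklist (8 pops):
  #1 pop 0: in=1111 → 1111 (was 0000); enqueue []
  #2 pop 1: in=1001 → 1111 (was 1110); enqueue [0]
  #3 pop 2: in=1111 → 1010 (was 0000); enqueue [1]
  #4 pop 3: in=1111 → 1111 (was 0000); enqueue [2]
  #5 pop 4: in=1111 → 1101 (was 1001); enqueue []
  #6 pop 0: in=1111 → 1111 (no change)
  #7 pop 1: in=1111 → 1111 (no change)
  #8 pop 2: in=1111 → 1010 (no change)

Fixpoint:
  val[0] = 1111
  val[1] = 1111
  val[2] = 1010
  val[3] = 1111
  val[4] = 1101

yes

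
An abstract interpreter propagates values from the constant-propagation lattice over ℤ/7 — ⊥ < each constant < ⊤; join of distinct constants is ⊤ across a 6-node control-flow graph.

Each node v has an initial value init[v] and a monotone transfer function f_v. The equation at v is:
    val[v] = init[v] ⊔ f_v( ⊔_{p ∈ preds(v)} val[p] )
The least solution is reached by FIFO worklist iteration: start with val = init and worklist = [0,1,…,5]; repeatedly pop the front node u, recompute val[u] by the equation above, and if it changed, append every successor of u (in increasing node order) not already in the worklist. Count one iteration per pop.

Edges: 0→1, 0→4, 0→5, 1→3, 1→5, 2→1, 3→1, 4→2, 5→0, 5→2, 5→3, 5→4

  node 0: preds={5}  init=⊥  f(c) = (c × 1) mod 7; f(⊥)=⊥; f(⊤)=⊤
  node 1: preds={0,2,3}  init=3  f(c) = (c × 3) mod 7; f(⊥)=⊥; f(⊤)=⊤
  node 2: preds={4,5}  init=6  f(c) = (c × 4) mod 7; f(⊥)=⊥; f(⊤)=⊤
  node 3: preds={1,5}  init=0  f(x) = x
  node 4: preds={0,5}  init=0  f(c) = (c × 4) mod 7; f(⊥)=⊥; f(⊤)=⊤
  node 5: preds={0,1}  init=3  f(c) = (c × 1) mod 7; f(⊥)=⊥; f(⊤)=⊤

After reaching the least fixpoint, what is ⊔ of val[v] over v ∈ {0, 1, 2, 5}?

Worklist (13 pops):
  #1 pop 0: in=3 → 3 (was ⊥); enqueue []
  #2 pop 1: in=⊤ → ⊤ (was 3); enqueue []
  #3 pop 2: in=⊤ → ⊤ (was 6); enqueue [1]
  #4 pop 3: in=⊤ → ⊤ (was 0); enqueue []
  #5 pop 4: in=3 → ⊤ (was 0); enqueue [2]
  #6 pop 5: in=⊤ → ⊤ (was 3); enqueue [0,3,4]
  #7 pop 1: in=⊤ → ⊤ (no change)
  #8 pop 2: in=⊤ → ⊤ (no change)
  #9 pop 0: in=⊤ → ⊤ (was 3); enqueue [1,5]
  #10 pop 3: in=⊤ → ⊤ (no change)
  #11 pop 4: in=⊤ → ⊤ (no change)
  #12 pop 1: in=⊤ → ⊤ (no change)
  #13 pop 5: in=⊤ → ⊤ (no change)

Fixpoint:
  val[0] = ⊤
  val[1] = ⊤
  val[2] = ⊤
  val[3] = ⊤
  val[4] = ⊤
  val[5] = ⊤

⊤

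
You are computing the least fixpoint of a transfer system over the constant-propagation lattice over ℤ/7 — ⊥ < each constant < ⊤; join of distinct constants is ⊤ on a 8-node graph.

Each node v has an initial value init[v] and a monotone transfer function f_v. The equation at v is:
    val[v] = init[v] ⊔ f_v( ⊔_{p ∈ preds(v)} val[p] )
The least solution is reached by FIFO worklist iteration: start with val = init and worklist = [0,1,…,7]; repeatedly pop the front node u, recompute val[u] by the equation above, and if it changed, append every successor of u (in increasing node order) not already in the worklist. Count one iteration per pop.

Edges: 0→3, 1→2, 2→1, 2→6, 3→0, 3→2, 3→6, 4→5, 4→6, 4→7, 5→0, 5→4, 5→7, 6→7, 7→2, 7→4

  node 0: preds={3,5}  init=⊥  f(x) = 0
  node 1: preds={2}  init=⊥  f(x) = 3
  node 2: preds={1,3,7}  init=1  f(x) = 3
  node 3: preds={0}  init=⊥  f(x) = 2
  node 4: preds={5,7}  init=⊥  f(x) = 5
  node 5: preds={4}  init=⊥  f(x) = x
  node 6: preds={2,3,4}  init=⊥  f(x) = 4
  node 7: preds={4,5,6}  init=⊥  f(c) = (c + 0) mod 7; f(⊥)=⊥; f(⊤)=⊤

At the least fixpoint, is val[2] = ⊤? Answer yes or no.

yes

Iteration log — 12 steps:
  step 1. node 0  ⊔preds=⊥  new=0  old=⊥  +wl: 
  step 2. node 1  ⊔preds=1  new=3  old=⊥  +wl: 
  step 3. node 2  ⊔preds=3  new=⊤  old=1  +wl: 1
  step 4. node 3  ⊔preds=0  new=2  old=⊥  +wl: 0,2
  step 5. node 4  ⊔preds=⊥  new=5  old=⊥  +wl: 
  step 6. node 5  ⊔preds=5  new=5  old=⊥  +wl: 4
  step 7. node 6  ⊔preds=⊤  new=4  old=⊥  +wl: 
  step 8. node 7  ⊔preds=⊤  new=⊤  old=⊥  +wl: 
  step 9. node 1  ⊔preds=⊤  new=3  stable
  step 10. node 0  ⊔preds=⊤  new=0  stable
  step 11. node 2  ⊔preds=⊤  new=⊤  stable
  step 12. node 4  ⊔preds=⊤  new=5  stable

Least fixpoint reached:
  node 0: 0
  node 1: 3
  node 2: ⊤
  node 3: 2
  node 4: 5
  node 5: 5
  node 6: 4
  node 7: ⊤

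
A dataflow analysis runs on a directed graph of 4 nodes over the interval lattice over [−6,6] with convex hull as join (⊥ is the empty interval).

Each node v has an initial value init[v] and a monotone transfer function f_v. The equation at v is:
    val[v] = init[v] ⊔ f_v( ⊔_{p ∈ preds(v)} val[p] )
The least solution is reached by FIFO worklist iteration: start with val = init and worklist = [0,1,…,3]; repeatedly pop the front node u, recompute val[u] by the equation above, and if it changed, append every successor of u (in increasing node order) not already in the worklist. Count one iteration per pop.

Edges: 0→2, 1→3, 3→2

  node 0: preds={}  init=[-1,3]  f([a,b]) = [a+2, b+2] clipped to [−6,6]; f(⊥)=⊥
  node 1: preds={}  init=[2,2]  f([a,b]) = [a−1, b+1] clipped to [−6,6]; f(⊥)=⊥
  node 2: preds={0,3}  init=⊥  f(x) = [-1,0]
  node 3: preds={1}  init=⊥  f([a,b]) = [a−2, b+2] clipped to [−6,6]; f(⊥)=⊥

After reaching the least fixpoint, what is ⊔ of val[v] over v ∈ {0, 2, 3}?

Trace (5 dequeues):
  [1] u=0 | in ⊥ | out [-1,3] | ==
  [2] u=1 | in ⊥ | out [2,2] | ==
  [3] u=2 | in [-1,3] | out [-1,0] | prev ⊥ | push {}
  [4] u=3 | in [2,2] | out [0,4] | prev ⊥ | push {2}
  [5] u=2 | in [-1,4] | out [-1,0] | ==

Converged values:
  [0] [-1,3]
  [1] [2,2]
  [2] [-1,0]
  [3] [0,4]

[-1,4]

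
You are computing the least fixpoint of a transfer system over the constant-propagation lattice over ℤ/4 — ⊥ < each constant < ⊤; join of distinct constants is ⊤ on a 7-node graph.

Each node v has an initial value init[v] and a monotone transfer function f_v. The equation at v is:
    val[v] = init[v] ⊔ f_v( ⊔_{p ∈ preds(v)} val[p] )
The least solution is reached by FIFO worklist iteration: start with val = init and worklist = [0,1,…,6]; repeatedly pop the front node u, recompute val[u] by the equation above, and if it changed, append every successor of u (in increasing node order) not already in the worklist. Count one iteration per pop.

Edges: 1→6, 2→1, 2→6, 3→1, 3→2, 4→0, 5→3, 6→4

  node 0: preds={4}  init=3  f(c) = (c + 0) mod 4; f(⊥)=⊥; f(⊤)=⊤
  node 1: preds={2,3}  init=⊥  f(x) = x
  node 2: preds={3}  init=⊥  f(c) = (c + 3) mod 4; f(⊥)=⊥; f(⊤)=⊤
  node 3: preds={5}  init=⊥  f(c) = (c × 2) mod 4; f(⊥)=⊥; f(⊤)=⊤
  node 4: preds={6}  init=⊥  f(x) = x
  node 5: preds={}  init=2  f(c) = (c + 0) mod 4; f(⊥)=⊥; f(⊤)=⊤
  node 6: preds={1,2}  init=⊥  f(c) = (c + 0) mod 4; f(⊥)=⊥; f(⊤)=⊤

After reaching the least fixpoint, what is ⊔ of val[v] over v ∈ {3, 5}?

Worklist (14 pops):
  #1 pop 0: in=⊥ → 3 (no change)
  #2 pop 1: in=⊥ → ⊥ (no change)
  #3 pop 2: in=⊥ → ⊥ (no change)
  #4 pop 3: in=2 → 0 (was ⊥); enqueue [1,2]
  #5 pop 4: in=⊥ → ⊥ (no change)
  #6 pop 5: in=⊥ → 2 (no change)
  #7 pop 6: in=⊥ → ⊥ (no change)
  #8 pop 1: in=0 → 0 (was ⊥); enqueue [6]
  #9 pop 2: in=0 → 3 (was ⊥); enqueue [1]
  #10 pop 6: in=⊤ → ⊤ (was ⊥); enqueue [4]
  #11 pop 1: in=⊤ → ⊤ (was 0); enqueue [6]
  #12 pop 4: in=⊤ → ⊤ (was ⊥); enqueue [0]
  #13 pop 6: in=⊤ → ⊤ (no change)
  #14 pop 0: in=⊤ → ⊤ (was 3); enqueue []

Fixpoint:
  val[0] = ⊤
  val[1] = ⊤
  val[2] = 3
  val[3] = 0
  val[4] = ⊤
  val[5] = 2
  val[6] = ⊤

⊤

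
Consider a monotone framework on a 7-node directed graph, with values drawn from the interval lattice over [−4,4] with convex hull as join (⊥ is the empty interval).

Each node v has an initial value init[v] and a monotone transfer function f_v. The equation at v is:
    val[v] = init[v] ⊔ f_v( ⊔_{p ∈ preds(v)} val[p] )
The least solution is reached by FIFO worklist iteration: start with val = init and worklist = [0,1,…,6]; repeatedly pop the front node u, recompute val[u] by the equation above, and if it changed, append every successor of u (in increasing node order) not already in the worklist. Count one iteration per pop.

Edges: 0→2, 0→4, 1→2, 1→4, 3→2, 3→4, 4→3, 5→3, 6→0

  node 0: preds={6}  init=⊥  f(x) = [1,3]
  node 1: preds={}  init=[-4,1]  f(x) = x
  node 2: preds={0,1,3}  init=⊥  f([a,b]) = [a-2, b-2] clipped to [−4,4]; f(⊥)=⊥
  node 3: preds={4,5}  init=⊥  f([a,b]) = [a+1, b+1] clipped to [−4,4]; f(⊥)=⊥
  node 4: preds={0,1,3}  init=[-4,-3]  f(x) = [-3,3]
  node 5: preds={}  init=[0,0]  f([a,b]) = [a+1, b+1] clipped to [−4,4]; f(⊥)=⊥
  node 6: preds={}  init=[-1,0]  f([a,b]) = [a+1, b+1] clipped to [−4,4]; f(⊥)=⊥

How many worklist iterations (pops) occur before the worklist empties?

11

Iteration log — 11 steps:
  step 1. node 0  ⊔preds=[-1,0]  new=[1,3]  old=⊥  +wl: 
  step 2. node 1  ⊔preds=⊥  new=[-4,1]  stable
  step 3. node 2  ⊔preds=[-4,3]  new=[-4,1]  old=⊥  +wl: 
  step 4. node 3  ⊔preds=[-4,0]  new=[-3,1]  old=⊥  +wl: 2
  step 5. node 4  ⊔preds=[-4,3]  new=[-4,3]  old=[-4,-3]  +wl: 3
  step 6. node 5  ⊔preds=⊥  new=[0,0]  stable
  step 7. node 6  ⊔preds=⊥  new=[-1,0]  stable
  step 8. node 2  ⊔preds=[-4,3]  new=[-4,1]  stable
  step 9. node 3  ⊔preds=[-4,3]  new=[-3,4]  old=[-3,1]  +wl: 2,4
  step 10. node 2  ⊔preds=[-4,4]  new=[-4,2]  old=[-4,1]  +wl: 
  step 11. node 4  ⊔preds=[-4,4]  new=[-4,3]  stable

Least fixpoint reached:
  node 0: [1,3]
  node 1: [-4,1]
  node 2: [-4,2]
  node 3: [-3,4]
  node 4: [-4,3]
  node 5: [0,0]
  node 6: [-1,0]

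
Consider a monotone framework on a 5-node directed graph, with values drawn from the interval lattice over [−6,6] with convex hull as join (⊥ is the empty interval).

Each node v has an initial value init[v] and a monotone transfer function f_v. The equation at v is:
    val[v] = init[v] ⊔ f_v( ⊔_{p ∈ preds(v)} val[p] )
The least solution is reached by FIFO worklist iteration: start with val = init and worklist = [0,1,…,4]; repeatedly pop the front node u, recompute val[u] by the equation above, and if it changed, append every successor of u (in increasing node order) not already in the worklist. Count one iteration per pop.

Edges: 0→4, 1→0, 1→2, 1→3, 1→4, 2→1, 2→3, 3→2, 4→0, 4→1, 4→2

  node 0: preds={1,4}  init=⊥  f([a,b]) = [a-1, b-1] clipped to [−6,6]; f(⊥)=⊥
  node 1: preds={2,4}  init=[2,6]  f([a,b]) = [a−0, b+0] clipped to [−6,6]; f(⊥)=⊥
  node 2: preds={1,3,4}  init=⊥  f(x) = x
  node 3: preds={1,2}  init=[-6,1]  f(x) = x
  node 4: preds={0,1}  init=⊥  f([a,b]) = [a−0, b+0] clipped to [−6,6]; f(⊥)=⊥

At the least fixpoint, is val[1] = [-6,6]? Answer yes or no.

yes

Trace (13 dequeues):
  [1] u=0 | in [2,6] | out [1,5] | prev ⊥ | push {}
  [2] u=1 | in ⊥ | out [2,6] | ==
  [3] u=2 | in [-6,6] | out [-6,6] | prev ⊥ | push {1}
  [4] u=3 | in [-6,6] | out [-6,6] | prev [-6,1] | push {2}
  [5] u=4 | in [1,6] | out [1,6] | prev ⊥ | push {0}
  [6] u=1 | in [-6,6] | out [-6,6] | prev [2,6] | push {3,4}
  [7] u=2 | in [-6,6] | out [-6,6] | ==
  [8] u=0 | in [-6,6] | out [-6,5] | prev [1,5] | push {}
  [9] u=3 | in [-6,6] | out [-6,6] | ==
  [10] u=4 | in [-6,6] | out [-6,6] | prev [1,6] | push {0,1,2}
  [11] u=0 | in [-6,6] | out [-6,5] | ==
  [12] u=1 | in [-6,6] | out [-6,6] | ==
  [13] u=2 | in [-6,6] | out [-6,6] | ==

Converged values:
  [0] [-6,5]
  [1] [-6,6]
  [2] [-6,6]
  [3] [-6,6]
  [4] [-6,6]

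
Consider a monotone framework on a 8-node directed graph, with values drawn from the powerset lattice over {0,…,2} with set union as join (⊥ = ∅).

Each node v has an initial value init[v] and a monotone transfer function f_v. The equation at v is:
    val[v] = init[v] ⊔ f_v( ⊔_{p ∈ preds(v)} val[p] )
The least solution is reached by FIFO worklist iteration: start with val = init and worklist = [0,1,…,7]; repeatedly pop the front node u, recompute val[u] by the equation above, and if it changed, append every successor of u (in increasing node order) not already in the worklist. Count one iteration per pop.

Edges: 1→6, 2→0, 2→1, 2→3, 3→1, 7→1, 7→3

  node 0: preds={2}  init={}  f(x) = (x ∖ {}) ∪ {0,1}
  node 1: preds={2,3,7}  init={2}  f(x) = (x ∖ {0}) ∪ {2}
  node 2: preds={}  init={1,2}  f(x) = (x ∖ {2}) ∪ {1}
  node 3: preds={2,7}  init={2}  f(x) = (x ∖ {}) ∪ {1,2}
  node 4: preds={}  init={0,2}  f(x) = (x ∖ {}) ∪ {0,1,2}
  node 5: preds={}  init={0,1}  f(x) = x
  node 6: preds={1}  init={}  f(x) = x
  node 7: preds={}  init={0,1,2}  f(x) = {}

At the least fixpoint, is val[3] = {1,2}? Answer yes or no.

no

Worklist (9 pops):
  #1 pop 0: in={1,2} → {0,1,2} (was {}); enqueue []
  #2 pop 1: in={0,1,2} → {1,2} (was {2}); enqueue []
  #3 pop 2: in={} → {1,2} (no change)
  #4 pop 3: in={0,1,2} → {0,1,2} (was {2}); enqueue [1]
  #5 pop 4: in={} → {0,1,2} (was {0,2}); enqueue []
  #6 pop 5: in={} → {0,1} (no change)
  #7 pop 6: in={1,2} → {1,2} (was {}); enqueue []
  #8 pop 7: in={} → {0,1,2} (no change)
  #9 pop 1: in={0,1,2} → {1,2} (no change)

Fixpoint:
  val[0] = {0,1,2}
  val[1] = {1,2}
  val[2] = {1,2}
  val[3] = {0,1,2}
  val[4] = {0,1,2}
  val[5] = {0,1}
  val[6] = {1,2}
  val[7] = {0,1,2}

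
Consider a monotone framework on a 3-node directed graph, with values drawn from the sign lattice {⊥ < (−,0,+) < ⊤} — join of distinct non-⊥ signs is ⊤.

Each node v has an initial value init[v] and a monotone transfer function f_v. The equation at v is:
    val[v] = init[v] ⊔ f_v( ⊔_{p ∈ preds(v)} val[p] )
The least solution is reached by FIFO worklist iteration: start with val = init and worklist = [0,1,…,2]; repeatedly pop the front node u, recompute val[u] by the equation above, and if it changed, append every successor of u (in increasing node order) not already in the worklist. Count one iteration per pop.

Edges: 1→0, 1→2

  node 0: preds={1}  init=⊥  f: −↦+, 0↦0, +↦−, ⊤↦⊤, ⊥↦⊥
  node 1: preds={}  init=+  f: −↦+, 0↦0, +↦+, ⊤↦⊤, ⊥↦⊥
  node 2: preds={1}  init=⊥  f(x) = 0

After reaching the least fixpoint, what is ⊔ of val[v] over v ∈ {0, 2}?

Iteration log — 3 steps:
  step 1. node 0  ⊔preds=+  new=−  old=⊥  +wl: 
  step 2. node 1  ⊔preds=⊥  new=+  stable
  step 3. node 2  ⊔preds=+  new=0  old=⊥  +wl: 

Least fixpoint reached:
  node 0: −
  node 1: +
  node 2: 0

⊤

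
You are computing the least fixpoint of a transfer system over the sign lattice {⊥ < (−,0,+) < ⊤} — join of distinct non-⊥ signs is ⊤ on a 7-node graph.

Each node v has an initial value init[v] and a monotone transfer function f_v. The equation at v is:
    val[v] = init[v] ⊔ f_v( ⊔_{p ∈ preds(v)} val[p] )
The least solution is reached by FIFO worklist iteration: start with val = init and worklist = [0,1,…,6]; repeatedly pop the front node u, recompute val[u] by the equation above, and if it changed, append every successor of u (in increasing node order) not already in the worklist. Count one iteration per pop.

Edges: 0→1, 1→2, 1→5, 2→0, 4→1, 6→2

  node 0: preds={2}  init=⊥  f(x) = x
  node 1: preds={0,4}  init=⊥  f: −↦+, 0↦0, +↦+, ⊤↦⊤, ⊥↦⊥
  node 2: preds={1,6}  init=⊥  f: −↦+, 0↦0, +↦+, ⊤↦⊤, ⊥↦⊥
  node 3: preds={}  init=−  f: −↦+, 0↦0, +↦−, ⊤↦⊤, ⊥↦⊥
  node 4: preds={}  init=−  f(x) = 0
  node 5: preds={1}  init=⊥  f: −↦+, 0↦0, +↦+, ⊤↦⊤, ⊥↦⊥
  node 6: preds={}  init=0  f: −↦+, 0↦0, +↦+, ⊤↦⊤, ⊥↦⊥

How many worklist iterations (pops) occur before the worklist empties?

11

Worklist (11 pops):
  #1 pop 0: in=⊥ → ⊥ (no change)
  #2 pop 1: in=− → + (was ⊥); enqueue []
  #3 pop 2: in=⊤ → ⊤ (was ⊥); enqueue [0]
  #4 pop 3: in=⊥ → − (no change)
  #5 pop 4: in=⊥ → ⊤ (was −); enqueue [1]
  #6 pop 5: in=+ → + (was ⊥); enqueue []
  #7 pop 6: in=⊥ → 0 (no change)
  #8 pop 0: in=⊤ → ⊤ (was ⊥); enqueue []
  #9 pop 1: in=⊤ → ⊤ (was +); enqueue [2,5]
  #10 pop 2: in=⊤ → ⊤ (no change)
  #11 pop 5: in=⊤ → ⊤ (was +); enqueue []

Fixpoint:
  val[0] = ⊤
  val[1] = ⊤
  val[2] = ⊤
  val[3] = −
  val[4] = ⊤
  val[5] = ⊤
  val[6] = 0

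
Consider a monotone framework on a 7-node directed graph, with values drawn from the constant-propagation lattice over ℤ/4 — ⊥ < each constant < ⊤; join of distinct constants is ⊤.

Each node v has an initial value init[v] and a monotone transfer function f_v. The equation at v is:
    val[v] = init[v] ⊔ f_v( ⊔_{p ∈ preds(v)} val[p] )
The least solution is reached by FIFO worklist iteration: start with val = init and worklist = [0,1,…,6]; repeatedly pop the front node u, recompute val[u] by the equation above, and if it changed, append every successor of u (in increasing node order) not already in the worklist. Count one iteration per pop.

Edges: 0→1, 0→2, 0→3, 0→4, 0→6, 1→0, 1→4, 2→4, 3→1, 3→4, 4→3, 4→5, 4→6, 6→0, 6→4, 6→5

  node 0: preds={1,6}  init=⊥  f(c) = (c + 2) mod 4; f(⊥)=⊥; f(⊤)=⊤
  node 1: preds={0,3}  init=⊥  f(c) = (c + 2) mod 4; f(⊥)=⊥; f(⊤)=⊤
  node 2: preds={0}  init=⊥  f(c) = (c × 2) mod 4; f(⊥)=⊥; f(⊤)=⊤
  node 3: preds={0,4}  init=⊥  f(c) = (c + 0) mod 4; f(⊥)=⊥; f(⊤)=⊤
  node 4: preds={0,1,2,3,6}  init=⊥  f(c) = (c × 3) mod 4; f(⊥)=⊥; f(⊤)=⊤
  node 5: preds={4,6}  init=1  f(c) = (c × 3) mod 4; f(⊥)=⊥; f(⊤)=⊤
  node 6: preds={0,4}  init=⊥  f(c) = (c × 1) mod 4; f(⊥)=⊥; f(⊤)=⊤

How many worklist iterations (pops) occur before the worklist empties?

7

Iteration log — 7 steps:
  step 1. node 0  ⊔preds=⊥  new=⊥  stable
  step 2. node 1  ⊔preds=⊥  new=⊥  stable
  step 3. node 2  ⊔preds=⊥  new=⊥  stable
  step 4. node 3  ⊔preds=⊥  new=⊥  stable
  step 5. node 4  ⊔preds=⊥  new=⊥  stable
  step 6. node 5  ⊔preds=⊥  new=1  stable
  step 7. node 6  ⊔preds=⊥  new=⊥  stable

Least fixpoint reached:
  node 0: ⊥
  node 1: ⊥
  node 2: ⊥
  node 3: ⊥
  node 4: ⊥
  node 5: 1
  node 6: ⊥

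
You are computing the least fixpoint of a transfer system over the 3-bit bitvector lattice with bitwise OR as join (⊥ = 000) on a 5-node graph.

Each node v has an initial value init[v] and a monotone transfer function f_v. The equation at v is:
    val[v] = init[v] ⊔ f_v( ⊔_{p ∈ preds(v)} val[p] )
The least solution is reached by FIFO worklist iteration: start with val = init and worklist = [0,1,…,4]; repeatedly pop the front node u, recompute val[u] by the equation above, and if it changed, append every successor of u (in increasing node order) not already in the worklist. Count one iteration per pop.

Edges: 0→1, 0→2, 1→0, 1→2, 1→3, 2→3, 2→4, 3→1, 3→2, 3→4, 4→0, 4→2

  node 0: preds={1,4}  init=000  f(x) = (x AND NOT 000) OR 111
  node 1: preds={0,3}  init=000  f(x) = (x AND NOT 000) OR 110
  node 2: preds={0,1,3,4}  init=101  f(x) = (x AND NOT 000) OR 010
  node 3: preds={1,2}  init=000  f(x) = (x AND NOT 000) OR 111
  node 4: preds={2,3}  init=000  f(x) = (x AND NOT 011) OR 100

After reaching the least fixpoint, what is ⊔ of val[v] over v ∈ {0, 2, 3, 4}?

Worklist (8 pops):
  #1 pop 0: in=000 → 111 (was 000); enqueue []
  #2 pop 1: in=111 → 111 (was 000); enqueue [0]
  #3 pop 2: in=111 → 111 (was 101); enqueue []
  #4 pop 3: in=111 → 111 (was 000); enqueue [1,2]
  #5 pop 4: in=111 → 100 (was 000); enqueue []
  #6 pop 0: in=111 → 111 (no change)
  #7 pop 1: in=111 → 111 (no change)
  #8 pop 2: in=111 → 111 (no change)

Fixpoint:
  val[0] = 111
  val[1] = 111
  val[2] = 111
  val[3] = 111
  val[4] = 100

111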